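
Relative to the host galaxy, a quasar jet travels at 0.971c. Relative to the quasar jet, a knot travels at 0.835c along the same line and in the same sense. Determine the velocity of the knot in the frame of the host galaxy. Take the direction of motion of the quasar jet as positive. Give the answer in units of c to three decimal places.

0.997c

With v = 0.971 and u' = 0.835 (in units of c),
u = (u' + v)/(1 + u'v/c²):
u = (0.835 + 0.971) / (1 + 0.835·0.971) = 1.8060/1.8108 = 0.9974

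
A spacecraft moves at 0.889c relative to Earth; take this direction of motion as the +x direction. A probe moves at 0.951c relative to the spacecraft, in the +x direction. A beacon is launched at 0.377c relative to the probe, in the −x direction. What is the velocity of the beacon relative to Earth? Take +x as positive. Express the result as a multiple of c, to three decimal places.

+0.993c

Apply u = (u' + v)/(1 + u'v/c²) successively, working outward toward Earth.
Start: velocity of the spacecraft relative to Earth = 0.8890c.
Compose with the probe (u' = 0.951 in the spacecraft frame): u_1 = (0.951 + 0.889) / (1 + 0.951·0.889) = 1.8400/1.8454 = 0.9971.
Compose with the beacon (u' = -0.377 in the probe frame): u_2 = (-0.377 + 0.997) / (1 + (-0.377)·0.997) = 0.6201/0.6241 = 0.9935.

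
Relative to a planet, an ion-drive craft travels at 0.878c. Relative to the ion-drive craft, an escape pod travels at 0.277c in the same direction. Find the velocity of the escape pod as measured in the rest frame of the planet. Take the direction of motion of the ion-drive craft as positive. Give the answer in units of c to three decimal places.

0.929c

With v = 0.878 and u' = 0.277 (in units of c),
u = (u' + v)/(1 + u'v/c²):
u = (0.277 + 0.878) / (1 + 0.277·0.878) = 1.1550/1.2432 = 0.9290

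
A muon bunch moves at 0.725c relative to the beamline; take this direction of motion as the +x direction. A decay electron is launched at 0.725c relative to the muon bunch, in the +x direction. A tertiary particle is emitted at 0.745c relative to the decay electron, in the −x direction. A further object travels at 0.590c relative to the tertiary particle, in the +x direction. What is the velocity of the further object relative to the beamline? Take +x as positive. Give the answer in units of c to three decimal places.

+0.914c

Apply u = (u' + v)/(1 + u'v/c²) successively, working outward toward the beamline.
Start: velocity of the muon bunch relative to the beamline = 0.7250c.
Compose with the decay electron (u' = 0.725 in the muon bunch frame): u_1 = (0.725 + 0.725) / (1 + 0.725·0.725) = 1.4500/1.5256 = 0.9504.
Compose with the tertiary particle (u' = -0.745 in the decay electron frame): u_2 = (-0.745 + 0.950) / (1 + (-0.745)·0.950) = 0.2054/0.2919 = 0.7037.
Compose with the further object (u' = 0.590 in the tertiary particle frame): u_3 = (0.590 + 0.704) / (1 + 0.590·0.704) = 1.2937/1.4152 = 0.9142.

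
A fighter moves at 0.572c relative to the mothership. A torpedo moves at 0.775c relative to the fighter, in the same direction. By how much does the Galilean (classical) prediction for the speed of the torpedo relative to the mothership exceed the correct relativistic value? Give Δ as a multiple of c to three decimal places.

Galilean: u_cl = 0.775 + 0.572 = 1.3470.
Relativistic: u_rel = (0.775 + 0.572) / (1 + 0.775·0.572) = 1.3470/1.4433 = 0.9333.
Δ = 1.3470 − 0.9333 = 0.4137.
(The classical prediction exceeds c; the relativistic result does not.)

Δ = 0.414c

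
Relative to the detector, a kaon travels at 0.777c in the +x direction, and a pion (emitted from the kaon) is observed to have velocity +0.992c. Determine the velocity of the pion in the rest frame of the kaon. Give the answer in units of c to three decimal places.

+0.938c

Invert the composition law: u' = (u − v)/(1 − uv/c²).
u' = (0.992 − 0.777) / (1 − (0.992)(0.777)) = 0.2150/0.2292 = 0.9380.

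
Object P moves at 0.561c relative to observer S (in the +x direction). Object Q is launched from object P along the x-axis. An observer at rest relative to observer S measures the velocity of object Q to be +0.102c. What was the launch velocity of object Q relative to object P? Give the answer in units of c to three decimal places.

-0.487c

Invert the composition law: u' = (u − v)/(1 − uv/c²).
u' = (0.102 − 0.561) / (1 − (0.102)(0.561)) = -0.4590/0.9428 = -0.4869.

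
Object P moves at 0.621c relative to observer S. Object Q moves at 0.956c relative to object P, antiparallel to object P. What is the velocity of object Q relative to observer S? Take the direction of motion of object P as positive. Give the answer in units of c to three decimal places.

-0.824c

With v = 0.621 and u' = -0.956 (in units of c),
u = (u' + v)/(1 + u'v/c²):
u = (-0.956 + 0.621) / (1 + (-0.956)·0.621) = -0.3350/0.4063 = -0.8245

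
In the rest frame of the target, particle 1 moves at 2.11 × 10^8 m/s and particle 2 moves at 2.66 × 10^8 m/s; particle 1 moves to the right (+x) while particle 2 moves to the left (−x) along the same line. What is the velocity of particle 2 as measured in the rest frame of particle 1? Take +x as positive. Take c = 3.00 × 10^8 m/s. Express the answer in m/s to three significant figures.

β_A = 0.703, β_B = -0.887 (dividing each by c = 3.00 × 10^8 m/s).
Transform to A's frame with the inverse velocity-addition law: u' = (u − v)/(1 − uv/c²), taking u = β_B and v = β_A.
u' = (-0.887 − 0.703) / (1 − (0.703)(-0.887)) = -1.5900/1.6236 = -0.9793.
u' = -0.9793 × 3.00 × 10^8 m/s.

-2.94 × 10^8 m/s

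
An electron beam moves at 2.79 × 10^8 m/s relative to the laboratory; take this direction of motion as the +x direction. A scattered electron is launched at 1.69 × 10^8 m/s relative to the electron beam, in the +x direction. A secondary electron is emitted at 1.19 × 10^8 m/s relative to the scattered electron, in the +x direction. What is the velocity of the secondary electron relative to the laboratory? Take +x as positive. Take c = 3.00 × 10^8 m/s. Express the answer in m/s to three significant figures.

Apply u = (u' + v)/(1 + u'v/c²) successively, working outward toward the laboratory.
(Dividing each given speed by c = 3.00 × 10^8 m/s to work in units of c.)
Start: velocity of the electron beam relative to the laboratory = 0.9300c.
Compose with the scattered electron (u' = 0.563 in the electron beam frame): u_1 = (0.563 + 0.930) / (1 + 0.563·0.930) = 1.4933/1.5239 = 0.9799.
Compose with the secondary electron (u' = 0.397 in the scattered electron frame): u_2 = (0.397 + 0.980) / (1 + 0.397·0.980) = 1.3766/1.3887 = 0.9913.
So u = 0.9913 × 3.00 × 10^8 m/s.

2.97 × 10^8 m/s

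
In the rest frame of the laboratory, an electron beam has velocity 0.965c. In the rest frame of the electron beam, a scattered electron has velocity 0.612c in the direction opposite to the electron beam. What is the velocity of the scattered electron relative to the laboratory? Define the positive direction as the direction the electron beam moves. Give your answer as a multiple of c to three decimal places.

With v = 0.965 and u' = -0.612 (in units of c),
u = (u' + v)/(1 + u'v/c²):
u = (-0.612 + 0.965) / (1 + (-0.612)·0.965) = 0.3530/0.4094 = 0.8622
(Galilean addition would give +0.353c.)

+0.862c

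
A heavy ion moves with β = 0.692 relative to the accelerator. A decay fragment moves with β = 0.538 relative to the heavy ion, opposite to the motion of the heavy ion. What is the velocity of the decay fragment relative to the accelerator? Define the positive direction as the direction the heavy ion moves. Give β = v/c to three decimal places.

β = +0.245

With v = 0.692 and u' = -0.538 (in units of c),
u = (u' + v)/(1 + u'v/c²):
u = (-0.538 + 0.692) / (1 + (-0.538)·0.692) = 0.1540/0.6277 = 0.2453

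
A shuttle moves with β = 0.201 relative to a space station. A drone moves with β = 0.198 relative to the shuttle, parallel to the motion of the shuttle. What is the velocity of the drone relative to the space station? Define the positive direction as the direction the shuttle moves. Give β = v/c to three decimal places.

β = 0.384

With v = 0.201 and u' = 0.198 (in units of c),
u = (u' + v)/(1 + u'v/c²):
u = (0.198 + 0.201) / (1 + 0.198·0.201) = 0.3990/1.0398 = 0.3837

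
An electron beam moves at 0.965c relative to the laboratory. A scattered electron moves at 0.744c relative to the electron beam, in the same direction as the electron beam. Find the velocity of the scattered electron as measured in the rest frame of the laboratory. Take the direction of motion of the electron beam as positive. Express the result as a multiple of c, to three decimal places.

0.995c

With v = 0.965 and u' = 0.744 (in units of c),
u = (u' + v)/(1 + u'v/c²):
u = (0.744 + 0.965) / (1 + 0.744·0.965) = 1.7090/1.7180 = 0.9948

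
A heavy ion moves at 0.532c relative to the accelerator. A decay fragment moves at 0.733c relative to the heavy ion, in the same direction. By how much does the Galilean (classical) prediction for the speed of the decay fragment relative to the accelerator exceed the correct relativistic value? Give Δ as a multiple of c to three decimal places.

Δ = 0.355c

Galilean: u_cl = 0.733 + 0.532 = 1.2650.
Relativistic: u_rel = (0.733 + 0.532) / (1 + 0.733·0.532) = 1.2650/1.3900 = 0.9101.
Δ = 1.2650 − 0.9101 = 0.3549.
(The classical prediction exceeds c; the relativistic result does not.)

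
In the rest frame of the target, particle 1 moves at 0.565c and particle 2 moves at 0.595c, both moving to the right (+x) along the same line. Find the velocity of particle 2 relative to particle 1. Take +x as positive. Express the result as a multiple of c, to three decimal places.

+0.045c

β_A = 0.565, β_B = 0.595.
Transform to A's frame with the inverse velocity-addition law: u' = (u − v)/(1 − uv/c²), taking u = β_B and v = β_A.
u' = (0.595 − 0.565) / (1 − (0.565)(0.595)) = 0.0300/0.6638 = 0.0452.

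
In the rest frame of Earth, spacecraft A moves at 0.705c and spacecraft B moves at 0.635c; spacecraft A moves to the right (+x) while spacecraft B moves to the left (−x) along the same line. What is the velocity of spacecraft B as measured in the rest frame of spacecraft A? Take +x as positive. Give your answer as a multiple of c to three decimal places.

-0.926c

β_A = 0.705, β_B = -0.635.
Transform to A's frame with the inverse velocity-addition law: u' = (u − v)/(1 − uv/c²), taking u = β_B and v = β_A.
u' = (-0.635 − 0.705) / (1 − (0.705)(-0.635)) = -1.3400/1.4477 = -0.9256.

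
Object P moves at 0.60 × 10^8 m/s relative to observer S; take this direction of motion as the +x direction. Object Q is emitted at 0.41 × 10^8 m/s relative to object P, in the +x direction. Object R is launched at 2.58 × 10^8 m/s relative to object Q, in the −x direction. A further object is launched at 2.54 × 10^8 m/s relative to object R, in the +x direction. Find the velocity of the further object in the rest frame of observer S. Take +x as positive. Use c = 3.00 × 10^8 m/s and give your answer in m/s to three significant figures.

+8.50 × 10^7 m/s

Apply u = (u' + v)/(1 + u'v/c²) successively, working outward toward observer S.
(Dividing each given speed by c = 3.00 × 10^8 m/s to work in units of c.)
Start: velocity of object P relative to observer S = 0.2000c.
Compose with object Q (u' = 0.137 in object P frame): u_1 = (0.137 + 0.200) / (1 + 0.137·0.200) = 0.3367/1.0273 = 0.3277.
Compose with object R (u' = -0.860 in object Q frame): u_2 = (-0.860 + 0.328) / (1 + (-0.860)·0.328) = -0.5323/0.7182 = -0.7412.
Compose with the further object (u' = 0.847 in object R frame): u_3 = (0.847 + (-0.741)) / (1 + 0.847·(-0.741)) = 0.1055/0.3725 = 0.2832.
So u = 0.2832 × 3.00 × 10^8 m/s.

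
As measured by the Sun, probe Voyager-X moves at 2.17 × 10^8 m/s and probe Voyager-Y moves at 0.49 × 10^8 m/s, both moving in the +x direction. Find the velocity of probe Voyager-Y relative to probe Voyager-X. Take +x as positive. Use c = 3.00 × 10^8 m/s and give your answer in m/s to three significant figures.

β_A = 0.723, β_B = 0.163 (dividing each by c = 3.00 × 10^8 m/s).
Transform to A's frame with the inverse velocity-addition law: u' = (u − v)/(1 − uv/c²), taking u = β_B and v = β_A.
u' = (0.163 − 0.723) / (1 − (0.723)(0.163)) = -0.5600/0.8819 = -0.6350.
u' = -0.6350 × 3.00 × 10^8 m/s.

-1.91 × 10^8 m/s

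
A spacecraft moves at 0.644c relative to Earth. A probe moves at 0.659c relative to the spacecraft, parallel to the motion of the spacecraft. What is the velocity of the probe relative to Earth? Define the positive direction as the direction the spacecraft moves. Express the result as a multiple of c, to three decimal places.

With v = 0.644 and u' = 0.659 (in units of c),
u = (u' + v)/(1 + u'v/c²):
u = (0.659 + 0.644) / (1 + 0.659·0.644) = 1.3030/1.4244 = 0.9148

0.915c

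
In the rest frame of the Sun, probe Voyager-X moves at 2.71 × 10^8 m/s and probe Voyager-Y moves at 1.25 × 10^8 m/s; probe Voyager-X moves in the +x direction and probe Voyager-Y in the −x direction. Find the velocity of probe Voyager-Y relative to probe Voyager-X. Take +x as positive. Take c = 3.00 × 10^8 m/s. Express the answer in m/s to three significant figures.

β_A = 0.903, β_B = -0.417 (dividing each by c = 3.00 × 10^8 m/s).
Transform to A's frame with the inverse velocity-addition law: u' = (u − v)/(1 − uv/c²), taking u = β_B and v = β_A.
u' = (-0.417 − 0.903) / (1 − (0.903)(-0.417)) = -1.3200/1.3764 = -0.9590.
u' = -0.9590 × 3.00 × 10^8 m/s.

-2.88 × 10^8 m/s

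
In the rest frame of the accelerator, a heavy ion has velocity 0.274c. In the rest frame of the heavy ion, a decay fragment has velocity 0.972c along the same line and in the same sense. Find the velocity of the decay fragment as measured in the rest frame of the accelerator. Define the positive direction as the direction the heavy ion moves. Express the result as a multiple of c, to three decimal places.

0.984c

With v = 0.274 and u' = 0.972 (in units of c),
u = (u' + v)/(1 + u'v/c²):
u = (0.972 + 0.274) / (1 + 0.972·0.274) = 1.2460/1.2663 = 0.9839
(Galilean addition would give +1.246c, exceeding c.)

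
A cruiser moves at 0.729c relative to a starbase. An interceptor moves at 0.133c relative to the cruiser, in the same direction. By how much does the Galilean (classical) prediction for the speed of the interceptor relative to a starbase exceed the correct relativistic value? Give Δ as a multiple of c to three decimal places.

Galilean: u_cl = 0.133 + 0.729 = 0.8620.
Relativistic: u_rel = (0.133 + 0.729) / (1 + 0.133·0.729) = 0.8620/1.0970 = 0.7858.
Δ = 0.8620 − 0.7858 = 0.0762.

Δ = 0.076c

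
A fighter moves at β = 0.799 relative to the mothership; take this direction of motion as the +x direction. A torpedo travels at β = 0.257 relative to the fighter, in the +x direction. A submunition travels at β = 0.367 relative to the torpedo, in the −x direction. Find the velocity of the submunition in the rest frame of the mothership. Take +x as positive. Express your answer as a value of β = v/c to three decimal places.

Apply u = (u' + v)/(1 + u'v/c²) successively, working outward toward the mothership.
Start: velocity of the fighter relative to the mothership = 0.7990c.
Compose with the torpedo (u' = 0.257 in the fighter frame): u_1 = (0.257 + 0.799) / (1 + 0.257·0.799) = 1.0560/1.2053 = 0.8761.
Compose with the submunition (u' = -0.367 in the torpedo frame): u_2 = (-0.367 + 0.876) / (1 + (-0.367)·0.876) = 0.5091/0.6785 = 0.7504.

β = +0.750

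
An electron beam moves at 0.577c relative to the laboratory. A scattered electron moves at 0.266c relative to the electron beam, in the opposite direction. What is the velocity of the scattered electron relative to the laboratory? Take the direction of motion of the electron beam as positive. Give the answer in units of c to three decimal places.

+0.367c

With v = 0.577 and u' = -0.266 (in units of c),
u = (u' + v)/(1 + u'v/c²):
u = (-0.266 + 0.577) / (1 + (-0.266)·0.577) = 0.3110/0.8465 = 0.3674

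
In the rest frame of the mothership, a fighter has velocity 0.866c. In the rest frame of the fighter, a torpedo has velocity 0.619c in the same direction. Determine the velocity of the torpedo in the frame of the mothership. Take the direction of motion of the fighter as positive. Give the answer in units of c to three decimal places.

0.967c

With v = 0.866 and u' = 0.619 (in units of c),
u = (u' + v)/(1 + u'v/c²):
u = (0.619 + 0.866) / (1 + 0.619·0.866) = 1.4850/1.5361 = 0.9668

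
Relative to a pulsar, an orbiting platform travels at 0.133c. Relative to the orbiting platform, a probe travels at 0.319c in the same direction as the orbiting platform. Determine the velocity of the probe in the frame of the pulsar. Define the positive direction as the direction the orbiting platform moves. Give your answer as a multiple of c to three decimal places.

With v = 0.133 and u' = 0.319 (in units of c),
u = (u' + v)/(1 + u'v/c²):
u = (0.319 + 0.133) / (1 + 0.319·0.133) = 0.4520/1.0424 = 0.4336
(Galilean addition would give +0.452c.)

0.434c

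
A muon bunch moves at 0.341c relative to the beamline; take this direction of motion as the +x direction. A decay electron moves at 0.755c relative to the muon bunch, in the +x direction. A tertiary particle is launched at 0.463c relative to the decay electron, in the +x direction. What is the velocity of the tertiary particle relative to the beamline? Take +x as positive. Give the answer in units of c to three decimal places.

0.951c

Apply u = (u' + v)/(1 + u'v/c²) successively, working outward toward the beamline.
Start: velocity of the muon bunch relative to the beamline = 0.3410c.
Compose with the decay electron (u' = 0.755 in the muon bunch frame): u_1 = (0.755 + 0.341) / (1 + 0.755·0.341) = 1.0960/1.2575 = 0.8716.
Compose with the tertiary particle (u' = 0.463 in the decay electron frame): u_2 = (0.463 + 0.872) / (1 + 0.463·0.872) = 1.3346/1.4036 = 0.9509.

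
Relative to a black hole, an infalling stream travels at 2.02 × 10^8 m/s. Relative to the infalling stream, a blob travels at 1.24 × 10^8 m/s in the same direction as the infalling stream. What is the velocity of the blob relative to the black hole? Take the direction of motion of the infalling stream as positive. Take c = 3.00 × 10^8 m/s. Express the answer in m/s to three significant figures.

In units of c (dividing by 3.00 × 10^8 m/s): v = 0.673, u' = 0.413.
u = (u' + v)/(1 + u'v/c²):
u = (0.413 + 0.673) / (1 + 0.413·0.673) = 1.0867/1.2783 = 0.8501
Converting back: u = 0.8501 × 3.00 × 10^8 m/s.

2.55 × 10^8 m/s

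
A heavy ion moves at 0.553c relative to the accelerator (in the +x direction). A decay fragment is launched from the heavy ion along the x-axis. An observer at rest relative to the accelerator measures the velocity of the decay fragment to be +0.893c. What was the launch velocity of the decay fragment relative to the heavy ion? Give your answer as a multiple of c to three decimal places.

+0.672c

Invert the composition law: u' = (u − v)/(1 − uv/c²).
u' = (0.893 − 0.553) / (1 − (0.893)(0.553)) = 0.3400/0.5062 = 0.6717.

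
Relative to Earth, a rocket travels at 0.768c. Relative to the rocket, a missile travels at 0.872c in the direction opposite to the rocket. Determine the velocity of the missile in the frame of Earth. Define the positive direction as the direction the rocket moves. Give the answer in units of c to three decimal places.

-0.315c

With v = 0.768 and u' = -0.872 (in units of c),
u = (u' + v)/(1 + u'v/c²):
u = (-0.872 + 0.768) / (1 + (-0.872)·0.768) = -0.1040/0.3303 = -0.3149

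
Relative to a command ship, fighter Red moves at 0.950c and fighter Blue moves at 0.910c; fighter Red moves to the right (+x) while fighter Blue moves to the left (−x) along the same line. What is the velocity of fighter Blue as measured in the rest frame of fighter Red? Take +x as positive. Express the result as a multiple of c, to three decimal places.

β_A = 0.950, β_B = -0.910.
Transform to A's frame with the inverse velocity-addition law: u' = (u − v)/(1 − uv/c²), taking u = β_B and v = β_A.
u' = (-0.910 − 0.950) / (1 − (0.950)(-0.910)) = -1.8600/1.8645 = -0.9976.

-0.998c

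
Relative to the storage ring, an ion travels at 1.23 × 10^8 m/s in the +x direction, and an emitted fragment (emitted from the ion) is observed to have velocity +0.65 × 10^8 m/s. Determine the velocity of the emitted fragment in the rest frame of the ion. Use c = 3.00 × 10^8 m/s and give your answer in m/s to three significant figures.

v = 0.410c, u = 0.217c.
Invert the composition law: u' = (u − v)/(1 − uv/c²).
u' = (0.217 − 0.410) / (1 − (0.217)(0.410)) = -0.1933/0.9112 = -0.2122.
u' = -0.2122 × 3.00 × 10^8 m/s.

-6.37 × 10^7 m/s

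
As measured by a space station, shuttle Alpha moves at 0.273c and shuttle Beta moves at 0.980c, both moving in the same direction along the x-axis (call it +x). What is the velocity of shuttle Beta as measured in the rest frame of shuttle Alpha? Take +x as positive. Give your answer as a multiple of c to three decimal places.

+0.965c

β_A = 0.273, β_B = 0.980.
Transform to A's frame with the inverse velocity-addition law: u' = (u − v)/(1 − uv/c²), taking u = β_B and v = β_A.
u' = (0.980 − 0.273) / (1 − (0.273)(0.980)) = 0.7070/0.7325 = 0.9652.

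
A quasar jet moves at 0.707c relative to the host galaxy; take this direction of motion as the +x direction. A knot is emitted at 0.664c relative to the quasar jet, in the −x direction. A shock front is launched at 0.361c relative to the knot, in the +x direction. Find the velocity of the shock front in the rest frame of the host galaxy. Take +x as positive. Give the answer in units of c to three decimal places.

Apply u = (u' + v)/(1 + u'v/c²) successively, working outward toward the host galaxy.
Start: velocity of the quasar jet relative to the host galaxy = 0.7070c.
Compose with the knot (u' = -0.664 in the quasar jet frame): u_1 = (-0.664 + 0.707) / (1 + (-0.664)·0.707) = 0.0430/0.5306 = 0.0810.
Compose with the shock front (u' = 0.361 in the knot frame): u_2 = (0.361 + 0.081) / (1 + 0.361·0.081) = 0.4420/1.0293 = 0.4295.

+0.429c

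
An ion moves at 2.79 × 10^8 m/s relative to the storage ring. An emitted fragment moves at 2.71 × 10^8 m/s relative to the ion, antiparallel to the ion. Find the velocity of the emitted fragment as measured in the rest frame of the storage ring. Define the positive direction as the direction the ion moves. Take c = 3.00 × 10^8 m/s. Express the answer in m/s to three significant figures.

+5.00 × 10^7 m/s

In units of c (dividing by 3.00 × 10^8 m/s): v = 0.930, u' = -0.903.
u = (u' + v)/(1 + u'v/c²):
u = (-0.903 + 0.930) / (1 + (-0.903)·0.930) = 0.0267/0.1599 = 0.1668
Converting back: u = 0.1668 × 3.00 × 10^8 m/s.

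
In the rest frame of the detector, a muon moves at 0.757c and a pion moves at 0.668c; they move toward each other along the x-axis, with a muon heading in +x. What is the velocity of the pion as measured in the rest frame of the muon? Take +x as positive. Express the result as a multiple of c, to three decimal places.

β_A = 0.757, β_B = -0.668.
Transform to A's frame with the inverse velocity-addition law: u' = (u − v)/(1 − uv/c²), taking u = β_B and v = β_A.
u' = (-0.668 − 0.757) / (1 − (0.757)(-0.668)) = -1.4250/1.5057 = -0.9464.

-0.946c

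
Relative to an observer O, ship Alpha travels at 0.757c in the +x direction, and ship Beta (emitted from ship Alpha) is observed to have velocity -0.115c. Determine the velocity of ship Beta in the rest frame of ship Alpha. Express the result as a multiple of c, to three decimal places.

Invert the composition law: u' = (u − v)/(1 − uv/c²).
u' = (-0.115 − 0.757) / (1 − (-0.115)(0.757)) = -0.8720/1.0871 = -0.8022.

-0.802c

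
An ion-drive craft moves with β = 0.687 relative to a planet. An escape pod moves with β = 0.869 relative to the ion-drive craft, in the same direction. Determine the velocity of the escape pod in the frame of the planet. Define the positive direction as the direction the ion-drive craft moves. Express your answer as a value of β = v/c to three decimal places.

With v = 0.687 and u' = 0.869 (in units of c),
u = (u' + v)/(1 + u'v/c²):
u = (0.869 + 0.687) / (1 + 0.869·0.687) = 1.5560/1.5970 = 0.9743
(Galilean addition would give +1.556c, exceeding c.)

β = 0.974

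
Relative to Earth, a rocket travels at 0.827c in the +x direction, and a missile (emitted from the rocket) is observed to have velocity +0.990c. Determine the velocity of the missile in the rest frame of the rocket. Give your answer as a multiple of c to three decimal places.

+0.899c

Invert the composition law: u' = (u − v)/(1 − uv/c²).
u' = (0.990 − 0.827) / (1 − (0.990)(0.827)) = 0.1630/0.1813 = 0.8992.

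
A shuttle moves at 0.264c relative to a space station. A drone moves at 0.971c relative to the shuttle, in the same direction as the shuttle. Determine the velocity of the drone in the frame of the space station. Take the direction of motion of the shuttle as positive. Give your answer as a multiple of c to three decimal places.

0.983c

With v = 0.264 and u' = 0.971 (in units of c),
u = (u' + v)/(1 + u'v/c²):
u = (0.971 + 0.264) / (1 + 0.971·0.264) = 1.2350/1.2563 = 0.9830
(Galilean addition would give +1.235c, exceeding c.)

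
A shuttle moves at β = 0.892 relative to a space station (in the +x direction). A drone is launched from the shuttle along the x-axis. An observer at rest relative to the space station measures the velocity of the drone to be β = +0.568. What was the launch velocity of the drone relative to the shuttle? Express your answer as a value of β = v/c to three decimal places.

β = -0.657

Invert the composition law: u' = (u − v)/(1 − uv/c²).
u' = (0.568 − 0.892) / (1 − (0.568)(0.892)) = -0.3240/0.4933 = -0.6567.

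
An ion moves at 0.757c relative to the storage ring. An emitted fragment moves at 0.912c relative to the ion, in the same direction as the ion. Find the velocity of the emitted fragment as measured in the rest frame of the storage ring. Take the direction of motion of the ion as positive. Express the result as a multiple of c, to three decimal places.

0.987c

With v = 0.757 and u' = 0.912 (in units of c),
u = (u' + v)/(1 + u'v/c²):
u = (0.912 + 0.757) / (1 + 0.912·0.757) = 1.6690/1.6904 = 0.9873
(Galilean addition would give +1.669c, exceeding c.)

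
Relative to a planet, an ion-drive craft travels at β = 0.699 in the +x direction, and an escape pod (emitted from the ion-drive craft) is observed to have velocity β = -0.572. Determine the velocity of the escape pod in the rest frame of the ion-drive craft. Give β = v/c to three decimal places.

Invert the composition law: u' = (u − v)/(1 − uv/c²).
u' = (-0.572 − 0.699) / (1 − (-0.572)(0.699)) = -1.2710/1.3998 = -0.9080.

β = -0.908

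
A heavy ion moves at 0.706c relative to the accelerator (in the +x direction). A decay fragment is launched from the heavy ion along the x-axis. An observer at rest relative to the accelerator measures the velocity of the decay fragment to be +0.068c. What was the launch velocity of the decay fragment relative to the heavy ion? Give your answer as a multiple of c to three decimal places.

-0.670c

Invert the composition law: u' = (u − v)/(1 − uv/c²).
u' = (0.068 − 0.706) / (1 − (0.068)(0.706)) = -0.6380/0.9520 = -0.6702.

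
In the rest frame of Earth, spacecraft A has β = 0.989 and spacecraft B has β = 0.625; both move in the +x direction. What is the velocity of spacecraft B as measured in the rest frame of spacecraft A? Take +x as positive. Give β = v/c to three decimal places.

β_A = 0.989, β_B = 0.625.
Transform to A's frame with the inverse velocity-addition law: u' = (u − v)/(1 − uv/c²), taking u = β_B and v = β_A.
u' = (0.625 − 0.989) / (1 − (0.989)(0.625)) = -0.3640/0.3819 = -0.9532.

β = -0.953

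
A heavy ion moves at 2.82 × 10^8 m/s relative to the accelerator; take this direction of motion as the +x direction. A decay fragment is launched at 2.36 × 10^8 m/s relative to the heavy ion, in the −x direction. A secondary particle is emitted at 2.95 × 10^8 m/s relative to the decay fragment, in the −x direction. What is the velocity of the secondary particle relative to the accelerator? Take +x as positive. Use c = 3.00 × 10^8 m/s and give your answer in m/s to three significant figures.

Apply u = (u' + v)/(1 + u'v/c²) successively, working outward toward the accelerator.
(Dividing each given speed by c = 3.00 × 10^8 m/s to work in units of c.)
Start: velocity of the heavy ion relative to the accelerator = 0.9400c.
Compose with the decay fragment (u' = -0.787 in the heavy ion frame): u_1 = (-0.787 + 0.940) / (1 + (-0.787)·0.940) = 0.1533/0.2605 = 0.5885.
Compose with the secondary particle (u' = -0.983 in the decay fragment frame): u_2 = (-0.983 + 0.589) / (1 + (-0.983)·0.589) = -0.3948/0.4213 = -0.9372.
So u = -0.9372 × 3.00 × 10^8 m/s.

-2.81 × 10^8 m/s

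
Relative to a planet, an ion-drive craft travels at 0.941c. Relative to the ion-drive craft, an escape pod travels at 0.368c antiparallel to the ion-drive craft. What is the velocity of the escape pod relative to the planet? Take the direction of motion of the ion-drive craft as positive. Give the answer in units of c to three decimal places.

With v = 0.941 and u' = -0.368 (in units of c),
u = (u' + v)/(1 + u'v/c²):
u = (-0.368 + 0.941) / (1 + (-0.368)·0.941) = 0.5730/0.6537 = 0.8765

+0.877c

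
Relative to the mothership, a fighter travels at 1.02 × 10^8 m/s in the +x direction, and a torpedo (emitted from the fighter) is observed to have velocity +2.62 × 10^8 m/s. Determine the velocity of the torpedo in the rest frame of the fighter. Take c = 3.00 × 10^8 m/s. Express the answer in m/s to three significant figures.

+2.28 × 10^8 m/s

v = 0.340c, u = 0.873c.
Invert the composition law: u' = (u − v)/(1 − uv/c²).
u' = (0.873 − 0.340) / (1 − (0.873)(0.340)) = 0.5333/0.7031 = 0.7586.
u' = 0.7586 × 3.00 × 10^8 m/s.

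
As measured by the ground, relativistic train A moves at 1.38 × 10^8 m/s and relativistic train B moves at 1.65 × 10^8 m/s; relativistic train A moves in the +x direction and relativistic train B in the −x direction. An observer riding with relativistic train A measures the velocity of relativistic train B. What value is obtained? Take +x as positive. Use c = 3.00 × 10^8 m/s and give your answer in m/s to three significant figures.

β_A = 0.460, β_B = -0.550 (dividing each by c = 3.00 × 10^8 m/s).
Transform to A's frame with the inverse velocity-addition law: u' = (u − v)/(1 − uv/c²), taking u = β_B and v = β_A.
u' = (-0.550 − 0.460) / (1 − (0.460)(-0.550)) = -1.0100/1.2530 = -0.8061.
u' = -0.8061 × 3.00 × 10^8 m/s.

-2.42 × 10^8 m/s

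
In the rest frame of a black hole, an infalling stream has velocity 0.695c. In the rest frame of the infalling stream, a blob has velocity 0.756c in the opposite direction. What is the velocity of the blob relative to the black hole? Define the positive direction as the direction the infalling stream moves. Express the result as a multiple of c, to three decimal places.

With v = 0.695 and u' = -0.756 (in units of c),
u = (u' + v)/(1 + u'v/c²):
u = (-0.756 + 0.695) / (1 + (-0.756)·0.695) = -0.0610/0.4746 = -0.1285
(Galilean addition would give -0.061c.)

-0.129c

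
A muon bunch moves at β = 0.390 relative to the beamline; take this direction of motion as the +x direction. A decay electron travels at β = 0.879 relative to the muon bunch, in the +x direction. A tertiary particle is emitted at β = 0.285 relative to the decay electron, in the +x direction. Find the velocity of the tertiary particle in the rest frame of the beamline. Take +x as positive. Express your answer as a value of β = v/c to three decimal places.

β = 0.969

Apply u = (u' + v)/(1 + u'v/c²) successively, working outward toward the beamline.
Start: velocity of the muon bunch relative to the beamline = 0.3900c.
Compose with the decay electron (u' = 0.879 in the muon bunch frame): u_1 = (0.879 + 0.390) / (1 + 0.879·0.390) = 1.2690/1.3428 = 0.9450.
Compose with the tertiary particle (u' = 0.285 in the decay electron frame): u_2 = (0.285 + 0.945) / (1 + 0.285·0.945) = 1.2300/1.2693 = 0.9690.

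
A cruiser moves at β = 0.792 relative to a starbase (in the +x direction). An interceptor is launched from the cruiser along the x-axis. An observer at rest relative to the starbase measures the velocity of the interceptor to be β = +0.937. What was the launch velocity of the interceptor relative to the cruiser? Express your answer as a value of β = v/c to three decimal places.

Invert the composition law: u' = (u − v)/(1 − uv/c²).
u' = (0.937 − 0.792) / (1 − (0.937)(0.792)) = 0.1450/0.2579 = 0.5622.

β = +0.562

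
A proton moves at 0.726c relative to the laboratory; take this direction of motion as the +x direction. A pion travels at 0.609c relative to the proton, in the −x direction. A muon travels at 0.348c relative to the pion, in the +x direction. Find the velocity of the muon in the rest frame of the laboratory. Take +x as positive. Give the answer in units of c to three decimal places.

+0.520c

Apply u = (u' + v)/(1 + u'v/c²) successively, working outward toward the laboratory.
Start: velocity of the proton relative to the laboratory = 0.7260c.
Compose with the pion (u' = -0.609 in the proton frame): u_1 = (-0.609 + 0.726) / (1 + (-0.609)·0.726) = 0.1170/0.5579 = 0.2097.
Compose with the muon (u' = 0.348 in the pion frame): u_2 = (0.348 + 0.210) / (1 + 0.348·0.210) = 0.5577/1.0730 = 0.5198.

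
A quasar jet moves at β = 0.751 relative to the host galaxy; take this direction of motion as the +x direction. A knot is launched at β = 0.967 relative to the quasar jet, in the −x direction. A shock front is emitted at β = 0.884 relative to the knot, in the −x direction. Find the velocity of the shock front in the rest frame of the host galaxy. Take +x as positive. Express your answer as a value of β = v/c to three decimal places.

β = -0.986

Apply u = (u' + v)/(1 + u'v/c²) successively, working outward toward the host galaxy.
Start: velocity of the quasar jet relative to the host galaxy = 0.7510c.
Compose with the knot (u' = -0.967 in the quasar jet frame): u_1 = (-0.967 + 0.751) / (1 + (-0.967)·0.751) = -0.2160/0.2738 = -0.7889.
Compose with the shock front (u' = -0.884 in the knot frame): u_2 = (-0.884 + (-0.789)) / (1 + (-0.884)·(-0.789)) = -1.6729/1.6974 = -0.9856.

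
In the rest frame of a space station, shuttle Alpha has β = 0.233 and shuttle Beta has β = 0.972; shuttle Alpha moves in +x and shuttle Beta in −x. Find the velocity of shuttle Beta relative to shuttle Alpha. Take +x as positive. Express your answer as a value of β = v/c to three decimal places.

β_A = 0.233, β_B = -0.972.
Transform to A's frame with the inverse velocity-addition law: u' = (u − v)/(1 − uv/c²), taking u = β_B and v = β_A.
u' = (-0.972 − 0.233) / (1 − (0.233)(-0.972)) = -1.2050/1.2265 = -0.9825.

β = -0.982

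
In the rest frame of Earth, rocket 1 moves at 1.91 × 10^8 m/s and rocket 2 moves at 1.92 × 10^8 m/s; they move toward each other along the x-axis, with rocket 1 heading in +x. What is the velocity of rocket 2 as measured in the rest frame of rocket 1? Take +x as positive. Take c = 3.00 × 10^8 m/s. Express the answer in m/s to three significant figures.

β_A = 0.637, β_B = -0.640 (dividing each by c = 3.00 × 10^8 m/s).
Transform to A's frame with the inverse velocity-addition law: u' = (u − v)/(1 − uv/c²), taking u = β_B and v = β_A.
u' = (-0.640 − 0.637) / (1 − (0.637)(-0.640)) = -1.2767/1.4075 = -0.9071.
u' = -0.9071 × 3.00 × 10^8 m/s.

-2.72 × 10^8 m/s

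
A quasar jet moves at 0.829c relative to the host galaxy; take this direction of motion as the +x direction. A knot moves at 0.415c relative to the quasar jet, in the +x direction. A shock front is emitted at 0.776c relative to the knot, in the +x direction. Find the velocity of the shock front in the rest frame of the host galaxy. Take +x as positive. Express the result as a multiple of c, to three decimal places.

Apply u = (u' + v)/(1 + u'v/c²) successively, working outward toward the host galaxy.
Start: velocity of the quasar jet relative to the host galaxy = 0.8290c.
Compose with the knot (u' = 0.415 in the quasar jet frame): u_1 = (0.415 + 0.829) / (1 + 0.415·0.829) = 1.2440/1.3440 = 0.9256.
Compose with the shock front (u' = 0.776 in the knot frame): u_2 = (0.776 + 0.926) / (1 + 0.776·0.926) = 1.7016/1.7182 = 0.9903.

0.990c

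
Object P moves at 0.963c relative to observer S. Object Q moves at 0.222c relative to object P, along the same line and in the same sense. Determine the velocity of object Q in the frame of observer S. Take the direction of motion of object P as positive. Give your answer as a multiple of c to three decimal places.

0.976c

With v = 0.963 and u' = 0.222 (in units of c),
u = (u' + v)/(1 + u'v/c²):
u = (0.222 + 0.963) / (1 + 0.222·0.963) = 1.1850/1.2138 = 0.9763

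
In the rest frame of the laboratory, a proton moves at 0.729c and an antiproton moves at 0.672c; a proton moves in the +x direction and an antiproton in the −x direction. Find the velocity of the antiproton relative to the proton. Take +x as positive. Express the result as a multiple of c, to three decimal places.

-0.940c

β_A = 0.729, β_B = -0.672.
Transform to A's frame with the inverse velocity-addition law: u' = (u − v)/(1 − uv/c²), taking u = β_B and v = β_A.
u' = (-0.672 − 0.729) / (1 − (0.729)(-0.672)) = -1.4010/1.4899 = -0.9403.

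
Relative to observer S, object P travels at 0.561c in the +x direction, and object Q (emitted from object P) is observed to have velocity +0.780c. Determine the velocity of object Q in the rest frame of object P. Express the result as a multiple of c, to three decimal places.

+0.389c

Invert the composition law: u' = (u − v)/(1 − uv/c²).
u' = (0.780 − 0.561) / (1 − (0.780)(0.561)) = 0.2190/0.5624 = 0.3894.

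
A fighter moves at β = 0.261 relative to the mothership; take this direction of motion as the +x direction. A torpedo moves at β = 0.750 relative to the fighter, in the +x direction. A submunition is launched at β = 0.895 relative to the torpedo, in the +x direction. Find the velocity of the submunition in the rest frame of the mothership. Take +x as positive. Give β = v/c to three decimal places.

Apply u = (u' + v)/(1 + u'v/c²) successively, working outward toward the mothership.
Start: velocity of the fighter relative to the mothership = 0.2610c.
Compose with the torpedo (u' = 0.750 in the fighter frame): u_1 = (0.750 + 0.261) / (1 + 0.750·0.261) = 1.0110/1.1958 = 0.8455.
Compose with the submunition (u' = 0.895 in the torpedo frame): u_2 = (0.895 + 0.845) / (1 + 0.895·0.845) = 1.7405/1.7567 = 0.9908.

β = 0.991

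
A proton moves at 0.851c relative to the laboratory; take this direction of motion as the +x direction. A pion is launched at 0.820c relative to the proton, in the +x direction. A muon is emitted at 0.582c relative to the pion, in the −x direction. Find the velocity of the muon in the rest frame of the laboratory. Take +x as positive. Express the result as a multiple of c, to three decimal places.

Apply u = (u' + v)/(1 + u'v/c²) successively, working outward toward the laboratory.
Start: velocity of the proton relative to the laboratory = 0.8510c.
Compose with the pion (u' = 0.820 in the proton frame): u_1 = (0.820 + 0.851) / (1 + 0.820·0.851) = 1.6710/1.6978 = 0.9842.
Compose with the muon (u' = -0.582 in the pion frame): u_2 = (-0.582 + 0.984) / (1 + (-0.582)·0.984) = 0.4022/0.4272 = 0.9415.

+0.942c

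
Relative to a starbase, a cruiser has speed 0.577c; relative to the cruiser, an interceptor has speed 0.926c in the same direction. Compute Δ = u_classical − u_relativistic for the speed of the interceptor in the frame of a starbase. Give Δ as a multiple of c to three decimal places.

Δ = 0.523c

Galilean: u_cl = 0.926 + 0.577 = 1.5030.
Relativistic: u_rel = (0.926 + 0.577) / (1 + 0.926·0.577) = 1.5030/1.5343 = 0.9796.
Δ = 1.5030 − 0.9796 = 0.5234.
(The classical prediction exceeds c; the relativistic result does not.)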